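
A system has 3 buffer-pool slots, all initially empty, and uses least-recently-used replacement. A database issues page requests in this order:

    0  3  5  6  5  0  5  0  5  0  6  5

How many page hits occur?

7

0 -> fault, frames (0)
3 -> fault, frames (0 3)
5 -> fault, frames (0 3 5)
6 -> fault, evict 0, frames (3 5 6)
5 -> hit
0 -> fault, evict 3, frames (6 5 0)
5 -> hit
0 -> hit
5 -> hit
0 -> hit
6 -> hit
5 -> hit
Hits: 7.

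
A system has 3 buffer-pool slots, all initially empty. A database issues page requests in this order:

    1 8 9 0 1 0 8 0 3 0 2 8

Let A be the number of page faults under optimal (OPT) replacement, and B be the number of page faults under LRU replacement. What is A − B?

Under OPT: F F F F . . . . F . F . → 6 faults.
Under LRU: F F F F F . F . F . F F → 9 faults.
A − B = 6 − 9 = -3.

-3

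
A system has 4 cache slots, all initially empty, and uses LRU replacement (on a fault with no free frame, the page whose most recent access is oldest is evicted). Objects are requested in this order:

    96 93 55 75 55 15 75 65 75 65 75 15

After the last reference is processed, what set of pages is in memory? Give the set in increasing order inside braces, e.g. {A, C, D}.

96 → fault, frames [96]
93 → fault, frames [96, 93]
55 → fault, frames [96, 93, 55]
75 → fault, frames [96, 93, 55, 75]
55 → hit
15 → fault, evict 96, frames [93, 75, 55, 15]
75 → hit
65 → fault, evict 93, frames [55, 15, 75, 65]
75 → hit
65 → hit
75 → hit
15 → hit

{15, 55, 65, 75}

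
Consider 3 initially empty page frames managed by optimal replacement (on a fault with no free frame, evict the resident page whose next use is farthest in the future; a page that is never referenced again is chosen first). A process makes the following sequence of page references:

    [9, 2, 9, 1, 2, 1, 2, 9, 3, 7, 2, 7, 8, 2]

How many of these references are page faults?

6

9 -> miss, frames {9}
2 -> miss, frames {9,2}
9 -> hit
1 -> miss, frames {9,2,1}
2 -> hit
1 -> hit
2 -> hit
9 -> hit
3 -> miss, evict 1, frames {9,2,3}
7 -> miss, evict 3, frames {9,2,7}
2 -> hit
7 -> hit
8 -> miss, evict 7, frames {9,2,8}
2 -> hit
Page faults: 6.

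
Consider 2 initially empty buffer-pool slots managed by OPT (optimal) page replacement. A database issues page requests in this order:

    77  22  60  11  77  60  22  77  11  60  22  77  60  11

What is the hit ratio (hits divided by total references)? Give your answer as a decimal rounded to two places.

77 → fault, frames {77}
22 → fault, frames {77,22}
60 → fault, evict 22, frames {77,60}
11 → fault, evict 60, frames {77,11}
77 → hit
60 → fault, evict 11, frames {77,60}
22 → fault, evict 60, frames {77,22}
77 → hit
11 → fault, evict 77, frames {22,11}
60 → fault, evict 11, frames {22,60}
22 → hit
77 → fault, evict 22, frames {60,77}
60 → hit
11 → fault, evict 77, frames {60,11}
Hits: 4 of 14 references → 4/14 = 0.2857.

0.29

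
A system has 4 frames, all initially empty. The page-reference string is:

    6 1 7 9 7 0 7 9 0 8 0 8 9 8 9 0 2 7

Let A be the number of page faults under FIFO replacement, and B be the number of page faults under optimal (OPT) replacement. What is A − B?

Under FIFO: F F F F . F . . . F . . . . . . F F → 8 faults.
Under OPT: F F F F . F . . . F . . . . . . F . → 7 faults.
A − B = 8 − 7 = 1.

1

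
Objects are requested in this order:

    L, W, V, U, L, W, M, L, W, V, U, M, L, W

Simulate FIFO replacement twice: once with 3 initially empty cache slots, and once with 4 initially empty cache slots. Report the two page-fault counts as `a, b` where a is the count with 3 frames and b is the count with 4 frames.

3 frames: F F F F F F F . . F F . F F → 11 faults.
4 frames: F F F F . . F F F F F F F F → 12 faults.
12 > 11: adding a frame increased faults — Belady's anomaly.

11, 12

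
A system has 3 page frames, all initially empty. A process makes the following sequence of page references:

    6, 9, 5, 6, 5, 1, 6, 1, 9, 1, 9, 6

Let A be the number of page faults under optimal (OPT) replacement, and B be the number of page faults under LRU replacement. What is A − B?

-1

Under OPT: F F F . . F . . . . . . → 4 faults.
Under LRU: F F F . . F . . F . . . → 5 faults.
A − B = 4 − 5 = -1.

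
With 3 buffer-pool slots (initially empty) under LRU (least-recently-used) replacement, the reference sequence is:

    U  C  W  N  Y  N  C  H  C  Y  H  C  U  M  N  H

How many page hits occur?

U → miss, frames [U]
C → miss, frames [U, C]
W → miss, frames [U, C, W]
N → miss, evict U, frames [C, W, N]
Y → miss, evict C, frames [W, N, Y]
N → hit
C → miss, evict W, frames [Y, N, C]
H → miss, evict Y, frames [N, C, H]
C → hit
Y → miss, evict N, frames [H, C, Y]
H → hit
C → hit
U → miss, evict Y, frames [H, C, U]
M → miss, evict H, frames [C, U, M]
N → miss, evict C, frames [U, M, N]
H → miss, evict U, frames [M, N, H]
Hits: 4.

4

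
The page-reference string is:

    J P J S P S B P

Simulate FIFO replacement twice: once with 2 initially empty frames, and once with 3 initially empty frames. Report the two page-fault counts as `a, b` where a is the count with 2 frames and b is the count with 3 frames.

5, 4

2 frames: F F . F . . F F → 5 faults.
3 frames: F F . F . . F . → 4 faults.
4 < 5: adding a frame reduced faults, as is typical.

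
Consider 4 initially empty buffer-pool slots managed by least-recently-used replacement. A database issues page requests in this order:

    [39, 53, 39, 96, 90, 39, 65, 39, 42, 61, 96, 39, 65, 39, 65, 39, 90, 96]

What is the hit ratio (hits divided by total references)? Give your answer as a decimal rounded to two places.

39 -> fault, frames (39)
53 -> fault, frames (39 53)
39 -> hit
96 -> fault, frames (53 39 96)
90 -> fault, frames (53 39 96 90)
39 -> hit
65 -> fault, evict 53, frames (96 90 39 65)
39 -> hit
42 -> fault, evict 96, frames (90 65 39 42)
61 -> fault, evict 90, frames (65 39 42 61)
96 -> fault, evict 65, frames (39 42 61 96)
39 -> hit
65 -> fault, evict 42, frames (61 96 39 65)
39 -> hit
65 -> hit
39 -> hit
90 -> fault, evict 61, frames (96 65 39 90)
96 -> hit
Hits: 8 of 18 references → 8/18 = 0.4444.

0.44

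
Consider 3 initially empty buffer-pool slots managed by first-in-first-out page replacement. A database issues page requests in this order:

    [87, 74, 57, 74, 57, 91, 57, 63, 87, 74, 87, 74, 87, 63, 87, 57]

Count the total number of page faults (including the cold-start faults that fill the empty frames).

8

87: miss, frames [87]
74: miss, frames [87, 74]
57: miss, frames [87, 74, 57]
74: hit
57: hit
91: miss, evict 87, frames [74, 57, 91]
57: hit
63: miss, evict 74, frames [57, 91, 63]
87: miss, evict 57, frames [91, 63, 87]
74: miss, evict 91, frames [63, 87, 74]
87: hit
74: hit
87: hit
63: hit
87: hit
57: miss, evict 63, frames [87, 74, 57]
Page faults: 8.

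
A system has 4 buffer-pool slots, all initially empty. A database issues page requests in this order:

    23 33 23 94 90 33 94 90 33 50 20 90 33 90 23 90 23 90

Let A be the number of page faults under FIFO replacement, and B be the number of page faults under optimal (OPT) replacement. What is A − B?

Under FIFO: F F . F F . . . . F F . F . F F . . → 9 faults.
Under OPT: F F . F F . . . . F F . . . . . . . → 6 faults.
A − B = 9 − 6 = 3.

3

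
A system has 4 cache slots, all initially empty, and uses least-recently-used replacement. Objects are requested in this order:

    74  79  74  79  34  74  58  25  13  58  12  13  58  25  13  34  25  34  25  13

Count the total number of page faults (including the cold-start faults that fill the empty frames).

8

74 → fault, frames {74}
79 → fault, frames {74,79}
74 → hit
79 → hit
34 → fault, frames {74,79,34}
74 → hit
58 → fault, frames {79,34,74,58}
25 → fault, evict 79, frames {34,74,58,25}
13 → fault, evict 34, frames {74,58,25,13}
58 → hit
12 → fault, evict 74, frames {25,13,58,12}
13 → hit
58 → hit
25 → hit
13 → hit
34 → fault, evict 12, frames {58,25,13,34}
25 → hit
34 → hit
25 → hit
13 → hit
Page faults: 8.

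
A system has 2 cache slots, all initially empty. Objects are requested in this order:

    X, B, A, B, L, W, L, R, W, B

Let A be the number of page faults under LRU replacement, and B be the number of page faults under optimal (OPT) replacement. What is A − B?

Under LRU: F F F . F F . F F F → 8 faults.
Under OPT: F F F . F F . F . F → 7 faults.
A − B = 8 − 7 = 1.

1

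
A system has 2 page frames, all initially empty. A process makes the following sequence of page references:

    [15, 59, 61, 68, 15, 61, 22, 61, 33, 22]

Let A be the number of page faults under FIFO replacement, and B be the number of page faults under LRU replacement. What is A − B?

Under FIFO: F F F F F F F . F . → 8 faults.
Under LRU: F F F F F F F . F F → 9 faults.
A − B = 8 − 9 = -1.

-1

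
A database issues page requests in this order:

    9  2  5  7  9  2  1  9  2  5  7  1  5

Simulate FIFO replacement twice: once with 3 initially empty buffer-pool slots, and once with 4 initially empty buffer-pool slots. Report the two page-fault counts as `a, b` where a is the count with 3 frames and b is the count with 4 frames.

9, 10

3 frames: F F F F F F F . . F F . . → 9 faults.
4 frames: F F F F . . F F F F F F . → 10 faults.
10 > 9: adding a frame increased faults — Belady's anomaly.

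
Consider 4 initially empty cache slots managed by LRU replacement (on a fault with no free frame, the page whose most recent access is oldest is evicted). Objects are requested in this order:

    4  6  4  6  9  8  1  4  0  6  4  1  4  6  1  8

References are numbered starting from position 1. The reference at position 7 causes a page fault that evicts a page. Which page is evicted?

pos 1: 4: fault, frames [4]
pos 2: 6: fault, frames [4, 6]
pos 3: 4: hit
pos 4: 6: hit
pos 5: 9: fault, frames [4, 6, 9]
pos 6: 8: fault, frames [4, 6, 9, 8]
pos 7: 1: fault, evict 4, frames [6, 9, 8, 1]
At position 7, page 4 is evicted.

4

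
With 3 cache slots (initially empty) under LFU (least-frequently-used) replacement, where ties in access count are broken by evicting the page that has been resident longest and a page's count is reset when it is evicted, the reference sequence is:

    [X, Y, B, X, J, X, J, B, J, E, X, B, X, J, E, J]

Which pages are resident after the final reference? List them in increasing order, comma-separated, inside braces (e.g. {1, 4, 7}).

{E, J, X}

X → miss, frames [X]
Y → miss, frames [X, Y]
B → miss, frames [X, Y, B]
X → hit
J → miss, evict Y, frames [X, B, J]
X → hit
J → hit
B → hit
J → hit
E → miss, evict B, frames [X, J, E]
X → hit
B → miss, evict E, frames [X, J, B]
X → hit
J → hit
E → miss, evict B, frames [X, J, E]
J → hit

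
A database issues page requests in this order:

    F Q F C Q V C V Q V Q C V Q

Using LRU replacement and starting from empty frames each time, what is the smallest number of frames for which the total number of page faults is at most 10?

2

f=1: 14 faults
f=2: 10 faults
f=3: 4 faults
f=4: 4 faults
Smallest f with faults ≤ 10 is 2.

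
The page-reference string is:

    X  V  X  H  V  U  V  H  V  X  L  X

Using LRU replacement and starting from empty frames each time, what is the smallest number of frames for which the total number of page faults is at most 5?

4

f=1: 12 faults
f=2: 8 faults
f=3: 6 faults
f=4: 5 faults
f=5: 5 faults
Smallest f with faults ≤ 5 is 4.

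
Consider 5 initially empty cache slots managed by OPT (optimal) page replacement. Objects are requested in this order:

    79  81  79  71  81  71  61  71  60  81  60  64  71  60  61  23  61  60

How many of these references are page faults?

79: miss, frames (79)
81: miss, frames (79 81)
79: hit
71: miss, frames (79 81 71)
81: hit
71: hit
61: miss, frames (79 81 71 61)
71: hit
60: miss, frames (79 81 71 61 60)
81: hit
60: hit
64: miss, evict 81, frames (79 71 61 60 64)
71: hit
60: hit
61: hit
23: miss, evict 64, frames (79 71 61 60 23)
61: hit
60: hit
Page faults: 7.

7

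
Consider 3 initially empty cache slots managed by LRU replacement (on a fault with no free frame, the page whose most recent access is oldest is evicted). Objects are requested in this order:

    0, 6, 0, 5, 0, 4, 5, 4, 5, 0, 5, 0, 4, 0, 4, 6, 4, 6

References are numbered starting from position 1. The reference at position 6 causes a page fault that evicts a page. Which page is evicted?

6

pos 1: 0: fault, frames [0]
pos 2: 6: fault, frames [0, 6]
pos 3: 0: hit
pos 4: 5: fault, frames [6, 0, 5]
pos 5: 0: hit
pos 6: 4: fault, evict 6, frames [5, 0, 4]
At position 6, page 6 is evicted.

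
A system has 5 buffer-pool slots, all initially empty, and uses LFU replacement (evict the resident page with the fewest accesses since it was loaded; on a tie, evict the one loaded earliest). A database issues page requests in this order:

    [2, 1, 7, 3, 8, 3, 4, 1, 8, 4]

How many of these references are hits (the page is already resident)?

4

2: miss, frames (2)
1: miss, frames (2 1)
7: miss, frames (2 1 7)
3: miss, frames (2 1 7 3)
8: miss, frames (2 1 7 3 8)
3: hit
4: miss, evict 2, frames (1 7 3 8 4)
1: hit
8: hit
4: hit
Hits: 4.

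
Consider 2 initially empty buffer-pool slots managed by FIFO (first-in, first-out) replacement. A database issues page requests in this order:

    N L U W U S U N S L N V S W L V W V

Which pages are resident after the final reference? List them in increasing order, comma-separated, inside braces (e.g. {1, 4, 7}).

{V, W}

N → miss, frames (N)
L → miss, frames (N L)
U → miss, evict N, frames (L U)
W → miss, evict L, frames (U W)
U → hit
S → miss, evict U, frames (W S)
U → miss, evict W, frames (S U)
N → miss, evict S, frames (U N)
S → miss, evict U, frames (N S)
L → miss, evict N, frames (S L)
N → miss, evict S, frames (L N)
V → miss, evict L, frames (N V)
S → miss, evict N, frames (V S)
W → miss, evict V, frames (S W)
L → miss, evict S, frames (W L)
V → miss, evict W, frames (L V)
W → miss, evict L, frames (V W)
V → hit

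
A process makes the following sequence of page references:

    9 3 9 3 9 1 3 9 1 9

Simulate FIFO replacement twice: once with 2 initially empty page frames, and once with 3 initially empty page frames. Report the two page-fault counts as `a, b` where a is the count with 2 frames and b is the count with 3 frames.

2 frames: F F . . . F . F . . → 4 faults.
3 frames: F F . . . F . . . . → 3 faults.
3 < 4: adding a frame reduced faults, as is typical.

4, 3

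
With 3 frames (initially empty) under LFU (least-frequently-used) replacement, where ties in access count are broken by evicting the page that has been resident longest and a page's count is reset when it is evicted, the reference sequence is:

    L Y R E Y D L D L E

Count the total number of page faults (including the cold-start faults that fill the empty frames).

7

L -> fault, frames (L)
Y -> fault, frames (L Y)
R -> fault, frames (L Y R)
E -> fault, evict L, frames (Y R E)
Y -> hit
D -> fault, evict R, frames (Y E D)
L -> fault, evict E, frames (Y D L)
D -> hit
L -> hit
E -> fault, evict Y, frames (D L E)
Page faults: 7.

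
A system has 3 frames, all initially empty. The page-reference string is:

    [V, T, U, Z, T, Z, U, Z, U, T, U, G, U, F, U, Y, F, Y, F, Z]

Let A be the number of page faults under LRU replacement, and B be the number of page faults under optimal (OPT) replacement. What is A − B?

1

Under LRU: F F F F . . . . . . . F . F . F . . . F → 8 faults.
Under OPT: F F F F . . . . . . . F . F . F . . . . → 7 faults.
A − B = 8 − 7 = 1.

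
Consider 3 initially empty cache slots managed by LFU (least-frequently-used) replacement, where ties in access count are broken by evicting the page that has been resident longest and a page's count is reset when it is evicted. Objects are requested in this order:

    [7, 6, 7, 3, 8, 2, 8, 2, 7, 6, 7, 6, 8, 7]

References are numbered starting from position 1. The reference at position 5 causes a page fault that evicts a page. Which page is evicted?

6

pos 1: 7 → fault, frames (7)
pos 2: 6 → fault, frames (7 6)
pos 3: 7 → hit
pos 4: 3 → fault, frames (7 6 3)
pos 5: 8 → fault, evict 6, frames (7 3 8)
At position 5, page 6 is evicted.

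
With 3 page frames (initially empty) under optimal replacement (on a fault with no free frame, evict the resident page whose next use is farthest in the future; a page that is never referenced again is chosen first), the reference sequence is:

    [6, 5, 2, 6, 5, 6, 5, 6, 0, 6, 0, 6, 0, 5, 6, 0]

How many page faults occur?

4

6 → miss, frames [6]
5 → miss, frames [6, 5]
2 → miss, frames [6, 5, 2]
6 → hit
5 → hit
6 → hit
5 → hit
6 → hit
0 → miss, evict 2, frames [6, 5, 0]
6 → hit
0 → hit
6 → hit
0 → hit
5 → hit
6 → hit
0 → hit
Page faults: 4.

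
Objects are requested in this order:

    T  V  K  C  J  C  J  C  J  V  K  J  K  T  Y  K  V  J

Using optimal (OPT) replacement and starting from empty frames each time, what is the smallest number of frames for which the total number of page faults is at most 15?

f=1: 18 faults
f=2: 11 faults
f=3: 9 faults
f=4: 7 faults
f=5: 6 faults
f=6: 6 faults
Smallest f with faults ≤ 15 is 2.

2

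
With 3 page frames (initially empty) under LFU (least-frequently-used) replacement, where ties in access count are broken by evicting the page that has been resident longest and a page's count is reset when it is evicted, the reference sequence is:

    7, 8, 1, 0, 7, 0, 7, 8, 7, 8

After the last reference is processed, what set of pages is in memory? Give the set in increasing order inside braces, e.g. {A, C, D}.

7 -> fault, frames [7]
8 -> fault, frames [7, 8]
1 -> fault, frames [7, 8, 1]
0 -> fault, evict 7, frames [8, 1, 0]
7 -> fault, evict 8, frames [1, 0, 7]
0 -> hit
7 -> hit
8 -> fault, evict 1, frames [0, 7, 8]
7 -> hit
8 -> hit

{0, 7, 8}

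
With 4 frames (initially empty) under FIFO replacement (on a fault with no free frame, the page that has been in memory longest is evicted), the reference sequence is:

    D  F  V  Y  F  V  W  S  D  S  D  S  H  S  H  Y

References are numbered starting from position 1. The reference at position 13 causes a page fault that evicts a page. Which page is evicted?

pos 1: D -> miss, frames {D}
pos 2: F -> miss, frames {D,F}
pos 3: V -> miss, frames {D,F,V}
pos 4: Y -> miss, frames {D,F,V,Y}
pos 5: F -> hit
pos 6: V -> hit
pos 7: W -> miss, evict D, frames {F,V,Y,W}
pos 8: S -> miss, evict F, frames {V,Y,W,S}
pos 9: D -> miss, evict V, frames {Y,W,S,D}
pos 10: S -> hit
pos 11: D -> hit
pos 12: S -> hit
pos 13: H -> miss, evict Y, frames {W,S,D,H}
At position 13, page Y is evicted.

Y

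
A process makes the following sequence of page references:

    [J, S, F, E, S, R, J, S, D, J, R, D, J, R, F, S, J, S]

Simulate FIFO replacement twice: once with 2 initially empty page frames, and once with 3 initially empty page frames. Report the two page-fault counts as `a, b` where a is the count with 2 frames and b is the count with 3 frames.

2 frames: F F F F F F F F F F F F F F F F F . → 17 faults.
3 frames: F F F F . F F F F . F . F . F F . . → 12 faults.
12 < 17: adding a frame reduced faults, as is typical.

17, 12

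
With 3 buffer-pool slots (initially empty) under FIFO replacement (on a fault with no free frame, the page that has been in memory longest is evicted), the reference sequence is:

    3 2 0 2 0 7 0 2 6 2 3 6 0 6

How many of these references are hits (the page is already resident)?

5

3 -> fault, frames {3}
2 -> fault, frames {3,2}
0 -> fault, frames {3,2,0}
2 -> hit
0 -> hit
7 -> fault, evict 3, frames {2,0,7}
0 -> hit
2 -> hit
6 -> fault, evict 2, frames {0,7,6}
2 -> fault, evict 0, frames {7,6,2}
3 -> fault, evict 7, frames {6,2,3}
6 -> hit
0 -> fault, evict 6, frames {2,3,0}
6 -> fault, evict 2, frames {3,0,6}
Hits: 5.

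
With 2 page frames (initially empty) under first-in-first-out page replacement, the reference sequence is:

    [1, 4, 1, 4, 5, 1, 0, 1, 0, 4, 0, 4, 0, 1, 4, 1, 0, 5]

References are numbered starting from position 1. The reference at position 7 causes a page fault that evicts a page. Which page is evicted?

5

pos 1: 1 -> fault, frames {1}
pos 2: 4 -> fault, frames {1,4}
pos 3: 1 -> hit
pos 4: 4 -> hit
pos 5: 5 -> fault, evict 1, frames {4,5}
pos 6: 1 -> fault, evict 4, frames {5,1}
pos 7: 0 -> fault, evict 5, frames {1,0}
At position 7, page 5 is evicted.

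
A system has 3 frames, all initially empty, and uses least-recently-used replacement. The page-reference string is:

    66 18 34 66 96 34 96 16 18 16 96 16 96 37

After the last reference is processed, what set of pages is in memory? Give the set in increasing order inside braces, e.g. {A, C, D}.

66: fault, frames {66}
18: fault, frames {66,18}
34: fault, frames {66,18,34}
66: hit
96: fault, evict 18, frames {34,66,96}
34: hit
96: hit
16: fault, evict 66, frames {34,96,16}
18: fault, evict 34, frames {96,16,18}
16: hit
96: hit
16: hit
96: hit
37: fault, evict 18, frames {16,96,37}

{16, 37, 96}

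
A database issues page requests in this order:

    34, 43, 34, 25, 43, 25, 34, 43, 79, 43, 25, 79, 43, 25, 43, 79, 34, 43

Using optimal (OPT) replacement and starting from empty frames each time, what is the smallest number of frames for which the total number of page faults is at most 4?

f=1: 18 faults
f=2: 9 faults
f=3: 5 faults
f=4: 4 faults
Smallest f with faults ≤ 4 is 4.

4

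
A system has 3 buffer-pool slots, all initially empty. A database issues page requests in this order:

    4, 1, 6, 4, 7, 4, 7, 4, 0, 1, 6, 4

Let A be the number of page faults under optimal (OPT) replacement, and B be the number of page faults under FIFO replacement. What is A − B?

-3

Under OPT: F F F . F . . . F . F . → 6 faults.
Under FIFO: F F F . F F . . F F F F → 9 faults.
A − B = 6 − 9 = -3.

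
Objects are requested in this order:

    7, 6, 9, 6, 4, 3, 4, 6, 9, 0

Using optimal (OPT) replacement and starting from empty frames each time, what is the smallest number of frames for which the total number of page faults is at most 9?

2

f=1: 10 faults
f=2: 8 faults
f=3: 7 faults
f=4: 6 faults
f=5: 6 faults
f=6: 6 faults
Smallest f with faults ≤ 9 is 2.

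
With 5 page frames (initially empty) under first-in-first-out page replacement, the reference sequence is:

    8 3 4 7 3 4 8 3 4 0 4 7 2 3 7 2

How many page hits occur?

10

8 → miss, frames {8}
3 → miss, frames {8,3}
4 → miss, frames {8,3,4}
7 → miss, frames {8,3,4,7}
3 → hit
4 → hit
8 → hit
3 → hit
4 → hit
0 → miss, frames {8,3,4,7,0}
4 → hit
7 → hit
2 → miss, evict 8, frames {3,4,7,0,2}
3 → hit
7 → hit
2 → hit
Hits: 10.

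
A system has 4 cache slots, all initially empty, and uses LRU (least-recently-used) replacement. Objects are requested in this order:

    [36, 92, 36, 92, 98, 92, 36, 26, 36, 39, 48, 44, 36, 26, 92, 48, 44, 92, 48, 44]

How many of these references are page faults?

11

36 -> fault, frames {36}
92 -> fault, frames {36,92}
36 -> hit
92 -> hit
98 -> fault, frames {36,92,98}
92 -> hit
36 -> hit
26 -> fault, frames {98,92,36,26}
36 -> hit
39 -> fault, evict 98, frames {92,26,36,39}
48 -> fault, evict 92, frames {26,36,39,48}
44 -> fault, evict 26, frames {36,39,48,44}
36 -> hit
26 -> fault, evict 39, frames {48,44,36,26}
92 -> fault, evict 48, frames {44,36,26,92}
48 -> fault, evict 44, frames {36,26,92,48}
44 -> fault, evict 36, frames {26,92,48,44}
92 -> hit
48 -> hit
44 -> hit
Page faults: 11.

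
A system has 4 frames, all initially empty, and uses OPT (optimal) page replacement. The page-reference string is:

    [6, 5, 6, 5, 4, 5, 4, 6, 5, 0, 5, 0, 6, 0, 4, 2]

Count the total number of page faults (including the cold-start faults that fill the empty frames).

6: miss, frames [6]
5: miss, frames [6, 5]
6: hit
5: hit
4: miss, frames [6, 5, 4]
5: hit
4: hit
6: hit
5: hit
0: miss, frames [6, 5, 4, 0]
5: hit
0: hit
6: hit
0: hit
4: hit
2: miss, evict 0, frames [6, 5, 4, 2]
Page faults: 5.

5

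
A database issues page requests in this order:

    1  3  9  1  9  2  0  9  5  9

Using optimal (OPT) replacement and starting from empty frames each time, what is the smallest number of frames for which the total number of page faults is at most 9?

2

f=1: 10 faults
f=2: 6 faults
f=3: 6 faults
f=4: 6 faults
f=5: 6 faults
f=6: 6 faults
Smallest f with faults ≤ 9 is 2.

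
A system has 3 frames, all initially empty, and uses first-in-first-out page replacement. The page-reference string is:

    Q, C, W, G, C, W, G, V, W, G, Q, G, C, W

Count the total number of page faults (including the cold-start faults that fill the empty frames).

Q -> miss, frames [Q]
C -> miss, frames [Q, C]
W -> miss, frames [Q, C, W]
G -> miss, evict Q, frames [C, W, G]
C -> hit
W -> hit
G -> hit
V -> miss, evict C, frames [W, G, V]
W -> hit
G -> hit
Q -> miss, evict W, frames [G, V, Q]
G -> hit
C -> miss, evict G, frames [V, Q, C]
W -> miss, evict V, frames [Q, C, W]
Page faults: 8.

8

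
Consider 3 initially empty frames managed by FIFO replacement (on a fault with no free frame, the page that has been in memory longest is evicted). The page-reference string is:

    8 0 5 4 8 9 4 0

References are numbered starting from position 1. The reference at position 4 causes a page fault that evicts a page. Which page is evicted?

8

pos 1: 8 → miss, frames [8]
pos 2: 0 → miss, frames [8, 0]
pos 3: 5 → miss, frames [8, 0, 5]
pos 4: 4 → miss, evict 8, frames [0, 5, 4]
At position 4, page 8 is evicted.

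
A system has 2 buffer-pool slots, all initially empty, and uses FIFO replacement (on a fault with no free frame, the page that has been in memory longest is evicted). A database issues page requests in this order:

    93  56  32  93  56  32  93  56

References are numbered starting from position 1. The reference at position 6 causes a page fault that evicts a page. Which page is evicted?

pos 1: 93 → fault, frames {93}
pos 2: 56 → fault, frames {93,56}
pos 3: 32 → fault, evict 93, frames {56,32}
pos 4: 93 → fault, evict 56, frames {32,93}
pos 5: 56 → fault, evict 32, frames {93,56}
pos 6: 32 → fault, evict 93, frames {56,32}
At position 6, page 93 is evicted.

93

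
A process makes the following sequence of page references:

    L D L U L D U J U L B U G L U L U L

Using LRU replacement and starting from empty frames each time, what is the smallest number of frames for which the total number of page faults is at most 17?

f=1: 18 faults
f=2: 12 faults
f=3: 8 faults
f=4: 6 faults
f=5: 6 faults
f=6: 6 faults
Smallest f with faults ≤ 17 is 2.

2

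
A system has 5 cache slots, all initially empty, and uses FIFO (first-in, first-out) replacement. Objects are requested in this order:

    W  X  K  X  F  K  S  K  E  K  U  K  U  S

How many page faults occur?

7

W -> miss, frames [W]
X -> miss, frames [W, X]
K -> miss, frames [W, X, K]
X -> hit
F -> miss, frames [W, X, K, F]
K -> hit
S -> miss, frames [W, X, K, F, S]
K -> hit
E -> miss, evict W, frames [X, K, F, S, E]
K -> hit
U -> miss, evict X, frames [K, F, S, E, U]
K -> hit
U -> hit
S -> hit
Page faults: 7.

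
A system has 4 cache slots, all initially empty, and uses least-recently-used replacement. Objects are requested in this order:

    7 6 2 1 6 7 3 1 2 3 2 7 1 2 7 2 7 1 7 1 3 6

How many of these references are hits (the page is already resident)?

7 -> fault, frames (7)
6 -> fault, frames (7 6)
2 -> fault, frames (7 6 2)
1 -> fault, frames (7 6 2 1)
6 -> hit
7 -> hit
3 -> fault, evict 2, frames (1 6 7 3)
1 -> hit
2 -> fault, evict 6, frames (7 3 1 2)
3 -> hit
2 -> hit
7 -> hit
1 -> hit
2 -> hit
7 -> hit
2 -> hit
7 -> hit
1 -> hit
7 -> hit
1 -> hit
3 -> hit
6 -> fault, evict 2, frames (7 1 3 6)
Hits: 15.

15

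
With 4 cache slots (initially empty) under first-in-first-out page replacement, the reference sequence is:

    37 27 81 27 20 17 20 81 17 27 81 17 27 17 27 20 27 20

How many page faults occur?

37: miss, frames (37)
27: miss, frames (37 27)
81: miss, frames (37 27 81)
27: hit
20: miss, frames (37 27 81 20)
17: miss, evict 37, frames (27 81 20 17)
20: hit
81: hit
17: hit
27: hit
81: hit
17: hit
27: hit
17: hit
27: hit
20: hit
27: hit
20: hit
Page faults: 5.

5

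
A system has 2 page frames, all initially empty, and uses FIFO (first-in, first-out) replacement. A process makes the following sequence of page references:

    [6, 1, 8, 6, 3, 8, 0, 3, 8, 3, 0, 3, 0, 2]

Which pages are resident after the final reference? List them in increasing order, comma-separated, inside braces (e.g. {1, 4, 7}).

{2, 3}

6 → fault, frames [6]
1 → fault, frames [6, 1]
8 → fault, evict 6, frames [1, 8]
6 → fault, evict 1, frames [8, 6]
3 → fault, evict 8, frames [6, 3]
8 → fault, evict 6, frames [3, 8]
0 → fault, evict 3, frames [8, 0]
3 → fault, evict 8, frames [0, 3]
8 → fault, evict 0, frames [3, 8]
3 → hit
0 → fault, evict 3, frames [8, 0]
3 → fault, evict 8, frames [0, 3]
0 → hit
2 → fault, evict 0, frames [3, 2]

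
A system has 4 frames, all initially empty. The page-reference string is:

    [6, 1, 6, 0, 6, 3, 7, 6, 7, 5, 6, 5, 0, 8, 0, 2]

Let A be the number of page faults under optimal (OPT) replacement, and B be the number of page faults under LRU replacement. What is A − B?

-1

Under OPT: F F . F . F F . . F . . . F . F → 8 faults.
Under LRU: F F . F . F F . . F . . F F . F → 9 faults.
A − B = 8 − 9 = -1.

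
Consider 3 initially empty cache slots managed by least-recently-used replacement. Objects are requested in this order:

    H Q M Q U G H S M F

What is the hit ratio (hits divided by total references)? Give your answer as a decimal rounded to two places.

0.10

H → miss, frames [H]
Q → miss, frames [H, Q]
M → miss, frames [H, Q, M]
Q → hit
U → miss, evict H, frames [M, Q, U]
G → miss, evict M, frames [Q, U, G]
H → miss, evict Q, frames [U, G, H]
S → miss, evict U, frames [G, H, S]
M → miss, evict G, frames [H, S, M]
F → miss, evict H, frames [S, M, F]
Hits: 1 of 10 references → 1/10 = 0.1000.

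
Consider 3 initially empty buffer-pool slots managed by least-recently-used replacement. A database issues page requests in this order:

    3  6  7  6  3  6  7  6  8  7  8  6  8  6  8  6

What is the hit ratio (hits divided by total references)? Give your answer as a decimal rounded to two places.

0.75

3 → miss, frames {3}
6 → miss, frames {3,6}
7 → miss, frames {3,6,7}
6 → hit
3 → hit
6 → hit
7 → hit
6 → hit
8 → miss, evict 3, frames {7,6,8}
7 → hit
8 → hit
6 → hit
8 → hit
6 → hit
8 → hit
6 → hit
Hits: 12 of 16 references → 12/16 = 0.7500.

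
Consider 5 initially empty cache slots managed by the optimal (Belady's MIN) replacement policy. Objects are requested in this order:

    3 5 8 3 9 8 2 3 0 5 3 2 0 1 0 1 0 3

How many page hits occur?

11

3 -> miss, frames {3}
5 -> miss, frames {3,5}
8 -> miss, frames {3,5,8}
3 -> hit
9 -> miss, frames {3,5,8,9}
8 -> hit
2 -> miss, frames {3,5,8,9,2}
3 -> hit
0 -> miss, evict 9, frames {3,5,8,2,0}
5 -> hit
3 -> hit
2 -> hit
0 -> hit
1 -> miss, evict 2, frames {3,5,8,0,1}
0 -> hit
1 -> hit
0 -> hit
3 -> hit
Hits: 11.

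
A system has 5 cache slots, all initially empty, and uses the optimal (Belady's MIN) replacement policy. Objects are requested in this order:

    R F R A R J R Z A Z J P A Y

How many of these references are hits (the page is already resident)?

7

R → fault, frames (R)
F → fault, frames (R F)
R → hit
A → fault, frames (R F A)
R → hit
J → fault, frames (R F A J)
R → hit
Z → fault, frames (R F A J Z)
A → hit
Z → hit
J → hit
P → fault, evict Z, frames (R F A J P)
A → hit
Y → fault, evict P, frames (R F A J Y)
Hits: 7.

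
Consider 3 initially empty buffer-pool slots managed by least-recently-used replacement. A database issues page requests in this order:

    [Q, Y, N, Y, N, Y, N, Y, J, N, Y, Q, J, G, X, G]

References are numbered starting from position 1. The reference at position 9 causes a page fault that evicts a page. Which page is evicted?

pos 1: Q -> miss, frames {Q}
pos 2: Y -> miss, frames {Q,Y}
pos 3: N -> miss, frames {Q,Y,N}
pos 4: Y -> hit
pos 5: N -> hit
pos 6: Y -> hit
pos 7: N -> hit
pos 8: Y -> hit
pos 9: J -> miss, evict Q, frames {N,Y,J}
At position 9, page Q is evicted.

Q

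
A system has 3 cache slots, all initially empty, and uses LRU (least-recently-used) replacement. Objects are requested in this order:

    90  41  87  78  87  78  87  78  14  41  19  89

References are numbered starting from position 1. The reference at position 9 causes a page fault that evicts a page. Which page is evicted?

41

pos 1: 90: miss, frames {90}
pos 2: 41: miss, frames {90,41}
pos 3: 87: miss, frames {90,41,87}
pos 4: 78: miss, evict 90, frames {41,87,78}
pos 5: 87: hit
pos 6: 78: hit
pos 7: 87: hit
pos 8: 78: hit
pos 9: 14: miss, evict 41, frames {87,78,14}
At position 9, page 41 is evicted.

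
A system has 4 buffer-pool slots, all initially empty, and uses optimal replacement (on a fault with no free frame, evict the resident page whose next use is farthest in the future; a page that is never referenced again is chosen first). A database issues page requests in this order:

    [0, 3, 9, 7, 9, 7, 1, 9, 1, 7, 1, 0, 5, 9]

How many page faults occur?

0: fault, frames (0)
3: fault, frames (0 3)
9: fault, frames (0 3 9)
7: fault, frames (0 3 9 7)
9: hit
7: hit
1: fault, evict 3, frames (0 9 7 1)
9: hit
1: hit
7: hit
1: hit
0: hit
5: fault, evict 1, frames (0 9 7 5)
9: hit
Page faults: 6.

6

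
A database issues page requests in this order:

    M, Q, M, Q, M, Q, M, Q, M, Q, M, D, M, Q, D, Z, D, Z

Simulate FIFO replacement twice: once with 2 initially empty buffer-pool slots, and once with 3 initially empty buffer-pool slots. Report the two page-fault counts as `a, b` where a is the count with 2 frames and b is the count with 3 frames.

2 frames: F F . . . . . . . . . F F F F F . . → 7 faults.
3 frames: F F . . . . . . . . . F . . . F . . → 4 faults.
4 < 7: adding a frame reduced faults, as is typical.

7, 4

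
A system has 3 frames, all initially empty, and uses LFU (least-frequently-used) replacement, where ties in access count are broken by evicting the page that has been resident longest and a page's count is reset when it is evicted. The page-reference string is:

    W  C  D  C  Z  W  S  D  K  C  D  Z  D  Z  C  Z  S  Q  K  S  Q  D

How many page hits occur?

W -> miss, frames (W)
C -> miss, frames (W C)
D -> miss, frames (W C D)
C -> hit
Z -> miss, evict W, frames (C D Z)
W -> miss, evict D, frames (C Z W)
S -> miss, evict Z, frames (C W S)
D -> miss, evict W, frames (C S D)
K -> miss, evict S, frames (C D K)
C -> hit
D -> hit
Z -> miss, evict K, frames (C D Z)
D -> hit
Z -> hit
C -> hit
Z -> hit
S -> miss, evict D, frames (C Z S)
Q -> miss, evict S, frames (C Z Q)
K -> miss, evict Q, frames (C Z K)
S -> miss, evict K, frames (C Z S)
Q -> miss, evict S, frames (C Z Q)
D -> miss, evict Q, frames (C Z D)
Hits: 7.

7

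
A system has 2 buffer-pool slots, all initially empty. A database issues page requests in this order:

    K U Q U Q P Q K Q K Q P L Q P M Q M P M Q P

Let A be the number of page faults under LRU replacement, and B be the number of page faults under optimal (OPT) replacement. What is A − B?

Under LRU: F F F . . F . F . . . F F F F F F . F . F F → 14 faults.
Under OPT: F F F . . F . F . . . F F . F F . . F . F . → 11 faults.
A − B = 14 − 11 = 3.

3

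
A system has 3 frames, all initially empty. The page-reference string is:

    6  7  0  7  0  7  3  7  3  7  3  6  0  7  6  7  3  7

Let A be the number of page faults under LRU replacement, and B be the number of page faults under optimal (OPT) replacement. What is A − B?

Under LRU: F F F . . . F . . . . F F F . . F . → 8 faults.
Under OPT: F F F . . . F . . . . . F . . . F . → 6 faults.
A − B = 8 − 6 = 2.

2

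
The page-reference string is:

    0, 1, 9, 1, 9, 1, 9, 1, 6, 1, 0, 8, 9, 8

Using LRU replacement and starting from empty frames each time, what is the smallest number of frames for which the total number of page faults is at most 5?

f=1: 14 faults
f=2: 7 faults
f=3: 7 faults
f=4: 6 faults
f=5: 5 faults
Smallest f with faults ≤ 5 is 5.

5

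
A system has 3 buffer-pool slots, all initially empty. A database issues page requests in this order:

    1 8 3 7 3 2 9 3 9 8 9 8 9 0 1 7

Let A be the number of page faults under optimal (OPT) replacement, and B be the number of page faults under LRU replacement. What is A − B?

Under OPT: F F F F . F F . . . . . . F F F → 9 faults.
Under LRU: F F F F . F F . . F . . . F F F → 10 faults.
A − B = 9 − 10 = -1.

-1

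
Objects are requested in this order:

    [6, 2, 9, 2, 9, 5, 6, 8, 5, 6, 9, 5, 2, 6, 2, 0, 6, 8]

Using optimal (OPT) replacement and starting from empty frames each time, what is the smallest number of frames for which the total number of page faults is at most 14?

f=1: 18 faults
f=2: 12 faults
f=3: 9 faults
f=4: 7 faults
f=5: 6 faults
f=6: 6 faults
Smallest f with faults ≤ 14 is 2.

2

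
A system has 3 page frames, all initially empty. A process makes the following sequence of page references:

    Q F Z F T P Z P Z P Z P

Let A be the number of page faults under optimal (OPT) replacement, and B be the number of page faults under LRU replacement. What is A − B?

Under OPT: F F F . F F . . . . . . → 5 faults.
Under LRU: F F F . F F F . . . . . → 6 faults.
A − B = 5 − 6 = -1.

-1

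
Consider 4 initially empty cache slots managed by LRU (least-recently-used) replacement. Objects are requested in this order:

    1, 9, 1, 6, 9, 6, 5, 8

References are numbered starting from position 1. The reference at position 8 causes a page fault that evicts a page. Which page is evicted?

1

pos 1: 1 -> fault, frames {1}
pos 2: 9 -> fault, frames {1,9}
pos 3: 1 -> hit
pos 4: 6 -> fault, frames {9,1,6}
pos 5: 9 -> hit
pos 6: 6 -> hit
pos 7: 5 -> fault, frames {1,9,6,5}
pos 8: 8 -> fault, evict 1, frames {9,6,5,8}
At position 8, page 1 is evicted.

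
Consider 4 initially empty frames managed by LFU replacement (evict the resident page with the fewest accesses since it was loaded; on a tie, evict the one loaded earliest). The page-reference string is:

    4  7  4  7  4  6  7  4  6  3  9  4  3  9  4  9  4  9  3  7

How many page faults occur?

8

4 -> miss, frames (4)
7 -> miss, frames (4 7)
4 -> hit
7 -> hit
4 -> hit
6 -> miss, frames (4 7 6)
7 -> hit
4 -> hit
6 -> hit
3 -> miss, frames (4 7 6 3)
9 -> miss, evict 3, frames (4 7 6 9)
4 -> hit
3 -> miss, evict 9, frames (4 7 6 3)
9 -> miss, evict 3, frames (4 7 6 9)
4 -> hit
9 -> hit
4 -> hit
9 -> hit
3 -> miss, evict 6, frames (4 7 9 3)
7 -> hit
Page faults: 8.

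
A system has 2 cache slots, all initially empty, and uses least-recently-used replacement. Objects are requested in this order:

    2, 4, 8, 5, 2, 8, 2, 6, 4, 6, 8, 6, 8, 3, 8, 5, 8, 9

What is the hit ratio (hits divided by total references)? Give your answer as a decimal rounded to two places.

0.33

2 → fault, frames (2)
4 → fault, frames (2 4)
8 → fault, evict 2, frames (4 8)
5 → fault, evict 4, frames (8 5)
2 → fault, evict 8, frames (5 2)
8 → fault, evict 5, frames (2 8)
2 → hit
6 → fault, evict 8, frames (2 6)
4 → fault, evict 2, frames (6 4)
6 → hit
8 → fault, evict 4, frames (6 8)
6 → hit
8 → hit
3 → fault, evict 6, frames (8 3)
8 → hit
5 → fault, evict 3, frames (8 5)
8 → hit
9 → fault, evict 5, frames (8 9)
Hits: 6 of 18 references → 6/18 = 0.3333.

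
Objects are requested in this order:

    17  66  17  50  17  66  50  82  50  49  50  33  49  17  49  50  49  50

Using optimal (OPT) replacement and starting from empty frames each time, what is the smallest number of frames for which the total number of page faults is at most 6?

4

f=1: 18 faults
f=2: 9 faults
f=3: 7 faults
f=4: 6 faults
f=5: 6 faults
f=6: 6 faults
Smallest f with faults ≤ 6 is 4.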